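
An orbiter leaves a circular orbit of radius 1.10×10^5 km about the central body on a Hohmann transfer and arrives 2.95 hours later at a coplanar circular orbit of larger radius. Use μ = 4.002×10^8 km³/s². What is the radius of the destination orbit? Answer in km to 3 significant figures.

Transfer time t = 2.95 hours = 10620 s, and t = π√(a_t³/μ).
So a_t = (μ t²/π²)^(1/3) = (4.002×10^8 × (10620)² / π²)^(1/3) = 1.6599×10^5 km.
Since a_t = (r₁ + r₂)/2, r₂ = 2a_t − r₁ = 2×1.6599×10^5 − 1.100×10^5 = 2.2198×10^5 km.

r₂ = 2.22×10^5 km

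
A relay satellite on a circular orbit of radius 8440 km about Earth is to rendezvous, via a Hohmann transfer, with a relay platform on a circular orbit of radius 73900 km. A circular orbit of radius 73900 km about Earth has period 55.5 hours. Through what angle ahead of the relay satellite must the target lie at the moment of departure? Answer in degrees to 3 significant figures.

From Kepler's third law T² = 4π²r³/μ at r = 73900 km, T = 55.5 hours = 55.5 × 3600 s = 1.998×10^5 s: μ = 4π²r³/T² = 3.99119×10^5 km³/s².
Transfer-ellipse semi-major axis a_t = (r₁ + r₂)/2 = (8440 + 73900)/2 = 41170 km.
Transfer time t = π√(a_t³/μ) = 41540 s.
Target angular speed ω₂ = √(μ/r₂³) = 3.1447×10^-5 rad/s.
Angle swept by the target during transfer: ω₂·t = 1.3063 rad = 74.85°.
Arrival is 180° from departure on the ellipse, so φ = 180° − 74.85° = 105°.

φ = 105°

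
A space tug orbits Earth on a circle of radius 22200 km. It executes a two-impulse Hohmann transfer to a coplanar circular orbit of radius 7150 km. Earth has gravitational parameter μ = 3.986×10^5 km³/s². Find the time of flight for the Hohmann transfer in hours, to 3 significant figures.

The Hohmann ellipse has a_t = (r₁ + r₂)/2 = 14675 km.
By Kepler's third law the transfer-orbit period is T = 2π√(a_t³/μ), so t = T/2 = 8846 s.
Converting: 8846 s ÷ 3600 s/hour = 2.46 hours.

t = 2.46 hours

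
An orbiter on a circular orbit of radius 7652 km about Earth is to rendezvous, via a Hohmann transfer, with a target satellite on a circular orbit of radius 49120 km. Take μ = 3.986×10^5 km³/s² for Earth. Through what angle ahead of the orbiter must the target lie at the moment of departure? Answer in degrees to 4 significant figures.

φ = 100.9°

The Hohmann ellipse has a_t = (r₁ + r₂)/2 = 28386 km.
The half-period of the transfer ellipse is t = π√(a_t³/μ) = 23797.84 s.
Target angular speed ω₂ = √(μ/r₂³) = 5.799374×10^-5 rad/s.
Angle swept by the target during transfer: ω₂·t = 1.38013 rad = 79.08°.
The orbiter traverses 180° on the transfer ellipse, so the target must lead by 180° − 79.08° = 100.9°.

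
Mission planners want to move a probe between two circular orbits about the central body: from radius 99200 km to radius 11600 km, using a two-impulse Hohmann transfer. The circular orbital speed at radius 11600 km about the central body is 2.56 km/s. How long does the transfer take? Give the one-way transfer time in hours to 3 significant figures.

t = 41.3 hours

From the circular-orbit relation v² = μ/r at r = 11600 km: μ = v²r = (2.56)² × 11600 = 76021.8 km³/s².
The Hohmann ellipse has a_t = (r₁ + r₂)/2 = 55400 km.
Half the transfer-orbit period gives t = π√(a_t³/μ) = 1.486×10^5 s.
Converting: 1.486×10^5 s ÷ 3600 s/hour = 41.3 hours.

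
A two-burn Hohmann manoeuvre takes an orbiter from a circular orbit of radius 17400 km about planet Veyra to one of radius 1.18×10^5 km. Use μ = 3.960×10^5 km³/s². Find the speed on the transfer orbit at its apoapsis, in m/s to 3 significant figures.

Semi-major axis of the transfer orbit: a_t = (17400 + 1.180×10^5)/2 = 67700 km.
At apoapsis, r = 1.180×10^5 km.
Applying v² = μ(2/r − 1/a_t): v = 0.9287 km/s.

v = 929 m/s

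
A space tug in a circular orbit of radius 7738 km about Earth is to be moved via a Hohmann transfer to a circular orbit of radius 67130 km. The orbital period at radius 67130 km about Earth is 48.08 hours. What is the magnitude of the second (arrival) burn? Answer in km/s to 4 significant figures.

Δv₂ = 1.329 km/s

From Kepler's third law T² = 4π²r³/μ at r = 67130 km, T = 48.08 hours = 48.08 × 3600 s = 1.73088×10^5 s: μ = 4π²r³/T² = 3.98635×10^5 km³/s².
Transfer-ellipse semi-major axis a_t = (r₁ + r₂)/2 = (7738 + 67130)/2 = 37434 km.
On the circular orbit at r = 67130 km, v_c = √(μ/r) = 2.437 km/s.
Transfer-orbit speed at the same r (vis-viva, a = a_t): v_t = √[μ(2/r − 1/a_t)] = 1.108 km/s.
Δv₂ = |v_t − v_c| = |1.108 − 2.437| = 1.329 km/s.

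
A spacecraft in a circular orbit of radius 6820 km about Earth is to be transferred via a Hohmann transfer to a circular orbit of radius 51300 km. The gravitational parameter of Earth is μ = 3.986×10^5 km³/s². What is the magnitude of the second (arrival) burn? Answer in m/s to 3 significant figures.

Δv₂ = 1440 m/s

Semi-major axis of the transfer orbit: a_t = (6820 + 51300)/2 = 29060 km.
Circular speed at r = 51300 km: v_c = √(μ/r) = 2.787 km/s.
Transfer-orbit speed at the same r (vis-viva, a = a_t): v_t = √[μ(2/r − 1/a_t)] = 1.350 km/s.
Δv₂ = |v_t − v_c| = |1.350 − 2.787| = 1.437 km/s.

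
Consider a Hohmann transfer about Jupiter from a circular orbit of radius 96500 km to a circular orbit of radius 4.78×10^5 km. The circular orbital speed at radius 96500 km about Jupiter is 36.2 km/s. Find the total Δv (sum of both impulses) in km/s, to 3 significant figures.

Δv = 17.3 km/s

From the circular-orbit relation v² = μ/r at r = 96500 km: μ = v²r = (36.2)² × 96500 = 1.26457×10^8 km³/s².
The Hohmann ellipse has a_t = (r₁ + r₂)/2 = 2.8725×10^5 km.
At r₁ the circular-orbit speed is v₁ = √(μ/r₁) = 36.20 km/s.
On the transfer ellipse at r₁, vis-viva equation gives v_p = √[μ(2/r₁ − 1/a_t)] = 46.70 km/s.
First burn Δv₁ = |v_p − v₁| = 10.50 km/s.
At r₂, v₂ = √(μ/r₂) = 16.265 km/s.
Transfer-orbit speed at r₂: v_a = √[μ(2/r₂ − 1/a_t)] = 9.4274 km/s.
Second burn Δv₂ = |v₂ − v_a| = 6.838 km/s.
Δv = Δv₁ + Δv₂ = 10.50 + 6.838 = 17.34 km/s.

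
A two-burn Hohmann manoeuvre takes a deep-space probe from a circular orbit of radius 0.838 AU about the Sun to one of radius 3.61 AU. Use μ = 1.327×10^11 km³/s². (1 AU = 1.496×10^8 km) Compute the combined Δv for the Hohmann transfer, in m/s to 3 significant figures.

Δv = 15000 m/s

In km: r₁ = 0.838 × 1.496×10^8 = 1.253648×10^8 km; r₂ = 3.61 × 1.496×10^8 = 5.40056×10^8 km.
Transfer-ellipse semi-major axis a_t = (r₁ + r₂)/2 = (1.253648×10^8 + 5.40056×10^8)/2 = 3.327104×10^8 km.
Circular speed at r₁: v₁ = √(μ/r₁) = √(1.327×10^11/1.253648×10^8) = 32.535 km/s.
On the transfer ellipse at r₁, v² = μ(2/r − 1/a) gives v_p = √[μ(2/r₁ − 1/a_t)] = 41.451 km/s.
First burn Δv₁ = |v_p − v₁| = 8.916 km/s.
Circular speed at r₂: v₂ = √(μ/r₂) = 15.675 km/s.
Transfer-orbit speed at r₂: v_a = √[μ(2/r₂ − 1/a_t)] = 9.6221 km/s.
Second burn Δv₂ = |v₂ − v_a| = 6.053 km/s.
Total Δv = Δv₁ + Δv₂ = 14.97 km/s.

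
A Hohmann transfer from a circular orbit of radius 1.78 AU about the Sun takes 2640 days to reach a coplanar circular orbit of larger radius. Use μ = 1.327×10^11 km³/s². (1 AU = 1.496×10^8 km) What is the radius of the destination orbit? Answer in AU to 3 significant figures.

r₂ = 10.1 AU

In km: r₁ = 1.78 × 1.496×10^8 = 2.66288×10^8 km.
Transfer time t = 2640 days = 2.28096×10^8 s, and t = π√(a_t³/μ).
So a_t = (μ t²/π²)^(1/3) = (1.327×10^11 × (2.28096×10^8)² / π²)^(1/3) = 8.8771×10^8 km.
Since a_t = (r₁ + r₂)/2, r₂ = 2a_t − r₁ = 2×8.8771×10^8 − 2.66288×10^8 = 1.509132×10^9 km.
In AU: r₂ = 1.509132×10^9 / 1.496×10^8 = 10.1 AU.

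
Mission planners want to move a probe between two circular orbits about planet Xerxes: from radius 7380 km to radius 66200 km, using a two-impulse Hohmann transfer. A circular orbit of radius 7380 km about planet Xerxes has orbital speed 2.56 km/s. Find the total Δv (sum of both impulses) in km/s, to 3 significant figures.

Δv = 1.35 km/s

From the circular-orbit relation v² = μ/r at r = 7380 km: μ = v²r = (2.56)² × 7380 = 48365.6 km³/s².
Semi-major axis of the transfer orbit: a_t = (7380 + 66200)/2 = 36790 km.
At r₁ the circular-orbit speed is v₁ = √(μ/r₁) = 2.560 km/s.
On the transfer ellipse at r₁, v² = μ(2/r − 1/a) gives v_p = √[μ(2/r₁ − 1/a_t)] = 3.434 km/s.
First burn Δv₁ = |v_p − v₁| = 0.8740 km/s.
Circular speed at r₂: v₂ = √(μ/r₂) = 0.85475 km/s.
Transfer-orbit speed at r₂: v_a = √[μ(2/r₂ − 1/a_t)] = 0.38283 km/s.
Second burn Δv₂ = |v₂ − v_a| = 0.4719 km/s.
Δv = Δv₁ + Δv₂ = 0.8740 + 0.4719 = 1.346 km/s.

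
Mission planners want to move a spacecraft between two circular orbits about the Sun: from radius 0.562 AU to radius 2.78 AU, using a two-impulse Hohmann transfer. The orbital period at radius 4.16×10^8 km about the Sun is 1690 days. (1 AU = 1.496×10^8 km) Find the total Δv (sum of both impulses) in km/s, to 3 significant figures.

From Kepler's third law T² = 4π²r³/μ at r = 4.16×10^8 km, T = 1690 days = 1690 × 86400 s = 1.46016×10^8 s: μ = 4π²r³/T² = 1.33303×10^11 km³/s².
In km: r₁ = 0.562 × 1.496×10^8 = 8.40752×10^7 km; r₂ = 2.78 × 1.496×10^8 = 4.15888×10^8 km.
Semi-major axis of the transfer orbit: a_t = (8.40752×10^7 + 4.15888×10^8)/2 = 2.499816×10^8 km.
Circular speed at r₁: v₁ = √(μ/r₁) = √(1.33303×10^11/8.40752×10^7) = 39.82 km/s.
Transfer-orbit speed at r₁ (v² = μ(2/r − 1/a)): v_p = √[μ(2/r₁ − 1/a_t)] = 51.36 km/s.
First burn Δv₁ = |v_p − v₁| = 11.54 km/s.
Circular speed at r₂: v₂ = √(μ/r₂) = 17.903223 km/s.
Transfer-orbit speed at r₂: v_a = √[μ(2/r₂ − 1/a_t)] = 10.382720 km/s.
Second burn Δv₂ = |v₂ − v_a| = 7.521 km/s.
Δv = Δv₁ + Δv₂ = 11.54 + 7.521 = 19.06 km/s.

Δv = 19.1 km/s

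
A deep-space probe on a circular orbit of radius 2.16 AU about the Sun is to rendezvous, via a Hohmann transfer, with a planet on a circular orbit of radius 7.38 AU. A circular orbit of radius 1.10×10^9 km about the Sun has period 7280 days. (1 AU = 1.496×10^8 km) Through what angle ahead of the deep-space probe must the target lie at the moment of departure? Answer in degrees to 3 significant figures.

φ = 86.5°

From Kepler's third law T² = 4π²r³/μ at r = 1.10×10^9 km, T = 7280 days = 7280 × 86400 s = 6.28992×10^8 s: μ = 4π²r³/T² = 1.32815×10^11 km³/s².
In km: r₁ = 2.16 × 1.496×10^8 = 3.23136×10^8 km; r₂ = 7.38 × 1.496×10^8 = 1.104048×10^9 km.
Semi-major axis of the transfer orbit: a_t = (3.23136×10^8 + 1.104048×10^9)/2 = 7.13592×10^8 km.
The half-period of the transfer ellipse is t = π√(a_t³/μ) = 1.64324×10^8 s.
Target angular speed ω₂ = √(μ/r₂³) = 9.93440×10^-9 rad/s.
Angle swept by the target during transfer: ω₂·t = 1.63246 rad = 93.53°.
The deep-space probe traverses 180° on the transfer ellipse, so the target must lead by 180° − 93.53° = 86.5°.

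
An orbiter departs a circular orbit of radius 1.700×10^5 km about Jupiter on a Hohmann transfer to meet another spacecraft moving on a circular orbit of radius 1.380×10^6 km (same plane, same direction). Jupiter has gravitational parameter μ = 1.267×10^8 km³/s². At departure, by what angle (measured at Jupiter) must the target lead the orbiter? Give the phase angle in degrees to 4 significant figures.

φ = 104.2°

The Hohmann ellipse has a_t = (r₁ + r₂)/2 = 7.750×10^5 km.
The half-period of the transfer ellipse is t = π√(a_t³/μ) = 1.9042×10^5 s.
Target angular speed ω₂ = √(μ/r₂³) = 6.9434×10^-6 rad/s.
Angle swept by the target during transfer: ω₂·t = 1.32216 rad = 75.754°.
The orbiter traverses 180° on the transfer ellipse, so the target must lead by 180° − 75.754° = 104.2°.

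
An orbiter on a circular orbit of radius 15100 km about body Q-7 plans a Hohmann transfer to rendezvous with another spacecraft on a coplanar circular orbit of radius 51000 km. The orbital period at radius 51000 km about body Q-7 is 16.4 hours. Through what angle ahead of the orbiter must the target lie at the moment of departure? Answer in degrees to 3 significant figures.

φ = 86.1°

From Kepler's third law T² = 4π²r³/μ at r = 51000 km, T = 16.4 hours = 16.4 × 3600 s = 59040 s: μ = 4π²r³/T² = 1.50237×10^6 km³/s².
The Hohmann ellipse has a_t = (r₁ + r₂)/2 = 33050 km.
The half-period of the transfer ellipse is t = π√(a_t³/μ) = 15400 s.
Target angular speed ω₂ = √(μ/r₂³) = 1.0642×10^-4 rad/s.
Angle swept by the target during transfer: ω₂·t = 1.6389 rad = 93.90°.
The orbiter traverses 180° on the transfer ellipse, so the target must lead by 180° − 93.90° = 86.1°.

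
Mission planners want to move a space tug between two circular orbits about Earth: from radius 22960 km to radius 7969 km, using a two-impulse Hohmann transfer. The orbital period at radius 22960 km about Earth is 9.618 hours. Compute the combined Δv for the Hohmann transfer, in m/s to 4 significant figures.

From Kepler's third law T² = 4π²r³/μ at r = 22960 km, T = 9.618 hours = 9.618 × 3600 s = 34624.8 s: μ = 4π²r³/T² = 3.98567×10^5 km³/s².
Semi-major axis of the transfer orbit: a_t = (22960 + 7969)/2 = 15464.5 km.
At r₁ the circular-orbit speed is v₁ = √(μ/r₁) = 4.16643 km/s.
Transfer-orbit speed at r₁ (vis-viva equation): v_a = √[μ(2/r₁ − 1/a_t)] = 2.99088 km/s.
First burn Δv₁ = |v_a − v₁| = 1.176 km/s.
Circular speed at r₂: v₂ = √(μ/r₂) = 7.072 km/s.
Transfer-orbit speed at r₂: v_p = √[μ(2/r₂ − 1/a_t)] = 8.617 km/s.
Second burn Δv₂ = |v₂ − v_p| = 1.545 km/s.
Total Δv = Δv₁ + Δv₂ = 2.721 km/s.

Δv = 2721 m/s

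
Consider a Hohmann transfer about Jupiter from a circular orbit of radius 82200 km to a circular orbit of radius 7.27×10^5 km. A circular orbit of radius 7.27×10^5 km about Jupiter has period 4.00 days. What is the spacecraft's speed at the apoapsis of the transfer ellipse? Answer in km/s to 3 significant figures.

From Kepler's third law T² = 4π²r³/μ at r = 7.27×10^5 km, T = 4.00 days = 4.00 × 86400 s = 3.456×10^5 s: μ = 4π²r³/T² = 1.27003×10^8 km³/s².
The Hohmann ellipse has a_t = (r₁ + r₂)/2 = 4.046×10^5 km.
The apoapsis of the transfer ellipse is at r = 7.270×10^5 km.
Applying v² = μ(2/r − 1/a_t): v = 5.957 km/s.

v = 5.96 km/s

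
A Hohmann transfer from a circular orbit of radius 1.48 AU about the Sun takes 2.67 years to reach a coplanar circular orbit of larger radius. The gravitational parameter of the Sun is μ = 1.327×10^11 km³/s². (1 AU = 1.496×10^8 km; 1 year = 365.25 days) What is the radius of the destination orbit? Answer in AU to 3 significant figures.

In km: r₁ = 1.48 × 1.496×10^8 = 2.21408×10^8 km.
Transfer time t = 2.67 years × 365.25 × 86400 s = 8.4258792×10^7 s, and t = π√(a_t³/μ).
So a_t = (μ t²/π²)^(1/3) = (1.327×10^11 × (8.4258792×10^7)² / π²)^(1/3) = 4.5702×10^8 km.
Since a_t = (r₁ + r₂)/2, r₂ = 2a_t − r₁ = 2×4.5702×10^8 − 2.21408×10^8 = 6.92632×10^8 km.
In AU: r₂ = 6.92632×10^8 / 1.496×10^8 = 4.63 AU.

r₂ = 4.63 AU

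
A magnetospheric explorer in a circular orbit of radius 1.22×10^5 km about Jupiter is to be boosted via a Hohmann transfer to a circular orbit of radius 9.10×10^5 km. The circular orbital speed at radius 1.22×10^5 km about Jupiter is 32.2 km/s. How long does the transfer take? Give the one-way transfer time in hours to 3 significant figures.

From the circular-orbit relation v² = μ/r at r = 1.22×10^5 km: μ = v²r = (32.2)² × 1.22×10^5 = 1.26494×10^8 km³/s².
The Hohmann ellipse has a_t = (r₁ + r₂)/2 = 5.160×10^5 km.
By Kepler's third law the transfer-orbit period is T = 2π√(a_t³/μ), so t = T/2 = 1.0354×10^5 s.
Converting: 1.0354×10^5 s ÷ 3600 s/hour = 28.8 hours.

t = 28.8 hours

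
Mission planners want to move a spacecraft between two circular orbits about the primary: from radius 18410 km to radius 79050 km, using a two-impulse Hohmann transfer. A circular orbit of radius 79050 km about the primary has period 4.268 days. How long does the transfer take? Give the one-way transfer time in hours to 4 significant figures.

t = 24.79 hours

From Kepler's third law T² = 4π²r³/μ at r = 79050 km, T = 4.268 days = 4.268 × 86400 s = 3.687552×10^5 s: μ = 4π²r³/T² = 1.43413×10^5 km³/s².
Semi-major axis of the transfer orbit: a_t = (18410 + 79050)/2 = 48730 km.
By Kepler's third law the transfer-orbit period is T = 2π√(a_t³/μ), so t = T/2 = 89240 s.
Converting: 89240 s ÷ 3600 s/hour = 24.79 hours.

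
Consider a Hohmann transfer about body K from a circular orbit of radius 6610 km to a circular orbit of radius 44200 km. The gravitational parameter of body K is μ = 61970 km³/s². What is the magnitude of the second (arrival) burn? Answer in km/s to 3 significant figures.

Semi-major axis of the transfer orbit: a_t = (6610 + 44200)/2 = 25405 km.
On the circular orbit at r = 44200 km, v_c = √(μ/r) = 1.1841 km/s.
Transfer-orbit speed at the same r (vis-viva, a = a_t): v_t = √[μ(2/r − 1/a_t)] = 0.60398 km/s.
Δv₂ = |v_t − v_c| = |0.60398 − 1.1841| = 0.5801 km/s.

Δv₂ = 0.580 km/s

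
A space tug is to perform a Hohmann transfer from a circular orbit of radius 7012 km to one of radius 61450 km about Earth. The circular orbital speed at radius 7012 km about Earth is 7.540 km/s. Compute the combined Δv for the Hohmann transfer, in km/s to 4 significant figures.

Δv = 3.957 km/s

From the circular-orbit relation v² = μ/r at r = 7012 km: μ = v²r = (7.540)² × 7012 = 3.98643×10^5 km³/s².
The Hohmann ellipse has a_t = (r₁ + r₂)/2 = 34231 km.
Circular speed at r₁: v₁ = √(μ/r₁) = √(3.98643×10^5/7012) = 7.54000 km/s.
Transfer-orbit speed at r₁ (vis-viva): v_p = √[μ(2/r₁ − 1/a_t)] = 10.1024 km/s.
First burn Δv₁ = |v_p − v₁| = 2.5624 km/s.
Circular speed at r₂: v₂ = √(μ/r₂) = 2.5470 km/s.
Transfer-orbit speed at r₂: v_a = √[μ(2/r₂ − 1/a_t)] = 1.1528 km/s.
Second burn Δv₂ = |v₂ − v_a| = 1.3942 km/s.
Δv = Δv₁ + Δv₂ = 2.5624 + 1.3942 = 3.957 km/s.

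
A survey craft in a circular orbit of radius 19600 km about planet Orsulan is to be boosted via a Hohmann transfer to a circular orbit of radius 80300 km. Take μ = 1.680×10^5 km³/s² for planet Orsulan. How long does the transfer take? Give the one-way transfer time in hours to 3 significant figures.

Semi-major axis of the transfer orbit: a_t = (19600 + 80300)/2 = 49950 km.
Half the transfer-orbit period gives t = π√(a_t³/μ) = 85570 s.
Converting: 85570 s ÷ 3600 s/hour = 23.8 hours.

t = 23.8 hours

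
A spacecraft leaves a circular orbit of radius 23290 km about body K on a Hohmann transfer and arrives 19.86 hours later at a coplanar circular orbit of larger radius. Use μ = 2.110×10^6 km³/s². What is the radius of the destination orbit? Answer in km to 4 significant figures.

Transfer time t = 19.86 hours = 71496 s, and t = π√(a_t³/μ).
So a_t = (μ t²/π²)^(1/3) = (2.110×10^6 × (71496)² / π²)^(1/3) = 1.0300×10^5 km.
Since a_t = (r₁ + r₂)/2, r₂ = 2a_t − r₁ = 2×1.0300×10^5 − 23290 = 1.8271×10^5 km.

r₂ = 1.827×10^5 km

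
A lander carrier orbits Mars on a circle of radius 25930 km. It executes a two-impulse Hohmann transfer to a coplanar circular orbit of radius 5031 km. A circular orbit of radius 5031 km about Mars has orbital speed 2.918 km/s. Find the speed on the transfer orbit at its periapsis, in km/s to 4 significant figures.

v = 3.777 km/s

From the circular-orbit relation v² = μ/r at r = 5031 km: μ = v²r = (2.918)² × 5031 = 42837.6 km³/s².
Transfer-ellipse semi-major axis a_t = (r₁ + r₂)/2 = (25930 + 5031)/2 = 15480.5 km.
At periapsis, r = 5031 km.
Vis-viva: v = √[μ(2/r − 1/a_t)] = √[42837.6 × (2/5031 − 1/15480.5)] = 3.777 km/s.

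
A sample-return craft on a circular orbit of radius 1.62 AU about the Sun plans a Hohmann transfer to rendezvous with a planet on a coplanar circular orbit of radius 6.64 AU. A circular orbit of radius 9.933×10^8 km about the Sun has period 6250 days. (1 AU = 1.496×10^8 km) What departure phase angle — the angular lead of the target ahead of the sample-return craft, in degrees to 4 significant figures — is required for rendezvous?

From Kepler's third law T² = 4π²r³/μ at r = 9.933×10^8 km, T = 6250 days = 6250 × 86400 s = 5.400×10^8 s: μ = 4π²r³/T² = 1.32682×10^11 km³/s².
In km: r₁ = 1.62 × 1.496×10^8 = 2.42352×10^8 km; r₂ = 6.64 × 1.496×10^8 = 9.93344×10^8 km.
Transfer-ellipse semi-major axis a_t = (r₁ + r₂)/2 = (2.42352×10^8 + 9.93344×10^8)/2 = 6.17848×10^8 km.
Transfer time t = π√(a_t³/μ) = 1.3245×10^8 s.
Target angular speed ω₂ = √(μ/r₂³) = 1.1635×10^-8 rad/s.
Angle swept by the target during transfer: ω₂·t = 1.5411 rad = 88.30°.
The sample-return craft traverses 180° on the transfer ellipse, so the target must lead by 180° − 88.30° = 91.70°.

φ = 91.70°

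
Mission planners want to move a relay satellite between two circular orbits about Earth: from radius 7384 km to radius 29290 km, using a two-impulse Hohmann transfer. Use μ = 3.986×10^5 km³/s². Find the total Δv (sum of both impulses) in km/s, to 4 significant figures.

Δv = 3.287 km/s

The Hohmann ellipse has a_t = (r₁ + r₂)/2 = 18337 km.
Circular speed at r₁: v₁ = √(μ/r₁) = √(3.986×10^5/7384) = 7.347 km/s.
On the transfer ellipse at r₁, vis-viva gives v_p = √[μ(2/r₁ − 1/a_t)] = 9.286 km/s.
First burn Δv₁ = |v_p − v₁| = 1.939 km/s.
Circular speed at r₂: v₂ = √(μ/r₂) = 3.689 km/s.
Transfer-orbit speed at r₂: v_a = √[μ(2/r₂ − 1/a_t)] = 2.341 km/s.
Second burn Δv₂ = |v₂ − v_a| = 1.348 km/s.
Δv = Δv₁ + Δv₂ = 1.939 + 1.348 = 3.287 km/s.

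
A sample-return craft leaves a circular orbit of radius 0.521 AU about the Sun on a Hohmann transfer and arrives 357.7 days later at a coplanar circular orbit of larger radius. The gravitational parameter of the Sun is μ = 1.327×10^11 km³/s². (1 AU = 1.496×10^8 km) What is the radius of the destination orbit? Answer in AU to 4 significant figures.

r₂ = 2.610 AU

In km: r₁ = 0.521 × 1.496×10^8 = 7.79416×10^7 km.
Transfer time t = 357.7 days = 3.090528×10^7 s, and t = π√(a_t³/μ).
So a_t = (μ t²/π²)^(1/3) = (1.327×10^11 × (3.090528×10^7)² / π²)^(1/3) = 2.3418×10^8 km.
Since a_t = (r₁ + r₂)/2, r₂ = 2a_t − r₁ = 2×2.3418×10^8 − 7.79416×10^7 = 3.904184×10^8 km.
In AU: r₂ = 3.904184×10^8 / 1.496×10^8 = 2.610 AU.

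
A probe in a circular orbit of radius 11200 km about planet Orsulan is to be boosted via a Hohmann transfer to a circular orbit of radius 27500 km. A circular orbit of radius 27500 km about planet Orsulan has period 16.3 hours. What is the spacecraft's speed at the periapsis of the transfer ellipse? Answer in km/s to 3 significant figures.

From Kepler's third law T² = 4π²r³/μ at r = 27500 km, T = 16.3 hours = 16.3 × 3600 s = 58680 s: μ = 4π²r³/T² = 2.38439×10^5 km³/s².
Transfer-ellipse semi-major axis a_t = (r₁ + r₂)/2 = (11200 + 27500)/2 = 19350 km.
The periapsis of the transfer ellipse is at r = 11200 km.
Applying v² = μ(2/r − 1/a_t): v = 5.501 km/s.

v = 5.50 km/s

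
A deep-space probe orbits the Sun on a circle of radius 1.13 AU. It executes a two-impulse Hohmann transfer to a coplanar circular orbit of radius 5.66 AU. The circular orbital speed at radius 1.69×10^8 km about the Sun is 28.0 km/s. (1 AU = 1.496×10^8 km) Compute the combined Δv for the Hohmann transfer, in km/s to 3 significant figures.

Δv = 13.4 km/s

From the circular-orbit relation v² = μ/r at r = 1.69×10^8 km: μ = v²r = (28.0)² × 1.69×10^8 = 1.32496×10^11 km³/s².
In km: r₁ = 1.13 × 1.496×10^8 = 1.69048×10^8 km; r₂ = 5.66 × 1.496×10^8 = 8.46736×10^8 km.
Transfer-ellipse semi-major axis a_t = (r₁ + r₂)/2 = (1.69048×10^8 + 8.46736×10^8)/2 = 5.07892×10^8 km.
Circular speed at r₁: v₁ = √(μ/r₁) = √(1.32496×10^11/1.69048×10^8) = 27.996 km/s.
On the transfer ellipse at r₁, vis-viva equation gives v_p = √[μ(2/r₁ − 1/a_t)] = 36.148 km/s.
First burn Δv₁ = |v_p − v₁| = 8.152 km/s.
Circular speed at r₂: v₂ = √(μ/r₂) = 12.509 km/s.
Transfer-orbit speed at r₂: v_a = √[μ(2/r₂ − 1/a_t)] = 7.2168 km/s.
Second burn Δv₂ = |v₂ − v_a| = 5.292 km/s.
Δv = Δv₁ + Δv₂ = 8.152 + 5.292 = 13.44 km/s.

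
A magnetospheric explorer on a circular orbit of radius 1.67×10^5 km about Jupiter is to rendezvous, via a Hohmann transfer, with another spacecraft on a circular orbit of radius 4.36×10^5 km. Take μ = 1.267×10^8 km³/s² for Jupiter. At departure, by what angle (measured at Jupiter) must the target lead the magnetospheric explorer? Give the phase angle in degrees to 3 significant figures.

Semi-major axis of the transfer orbit: a_t = (1.670×10^5 + 4.360×10^5)/2 = 3.015×10^5 km.
The half-period of the transfer ellipse is t = π√(a_t³/μ) = 46210 s.
The target's mean motion on its circular orbit is ω₂ = √(μ/r₂³) = 3.910×10^-5 rad/s.
Angle swept by the target during transfer: ω₂·t = 1.807 rad = 103.5°.
Arrival is 180° from departure on the ellipse, so φ = 180° − 103.5° = 76.5°.

φ = 76.5°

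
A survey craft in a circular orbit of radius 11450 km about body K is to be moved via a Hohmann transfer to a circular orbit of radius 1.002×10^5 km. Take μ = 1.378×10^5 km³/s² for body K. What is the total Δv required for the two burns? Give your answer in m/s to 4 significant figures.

Δv = 1820 m/s

Semi-major axis of the transfer orbit: a_t = (11450 + 1.002×10^5)/2 = 55825 km.
At r₁ the circular-orbit speed is v₁ = √(μ/r₁) = 3.4691 km/s.
On the transfer ellipse at r₁, vis-viva gives v_p = √[μ(2/r₁ − 1/a_t)] = 4.6477 km/s.
First burn Δv₁ = |v_p − v₁| = 1.1786 km/s.
At r₂, v₂ = √(μ/r₂) = 1.17271 km/s.
Transfer-orbit speed at r₂: v_a = √[μ(2/r₂ − 1/a_t)] = 0.531103 km/s.
Second burn Δv₂ = |v₂ − v_a| = 0.64161 km/s.
Total Δv = Δv₁ + Δv₂ = 1.820 km/s.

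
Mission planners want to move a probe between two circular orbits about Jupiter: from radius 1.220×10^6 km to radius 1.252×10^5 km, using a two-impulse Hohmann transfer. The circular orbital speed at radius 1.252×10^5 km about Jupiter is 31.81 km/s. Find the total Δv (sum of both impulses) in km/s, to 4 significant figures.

From the circular-orbit relation v² = μ/r at r = 1.252×10^5 km: μ = v²r = (31.81)² × 1.252×10^5 = 1.26687×10^8 km³/s².
Transfer-ellipse semi-major axis a_t = (r₁ + r₂)/2 = (1.220×10^6 + 1.252×10^5)/2 = 6.726×10^5 km.
At r₁ the circular-orbit speed is v₁ = √(μ/r₁) = 10.190275 km/s.
On the transfer ellipse at r₁, v² = μ(2/r − 1/a) gives v_a = √[μ(2/r₁ − 1/a_t)] = 4.3965261 km/s.
First burn Δv₁ = |v_a − v₁| = 5.7937 km/s.
Circular speed at r₂: v₂ = √(μ/r₂) = 31.810 km/s.
Transfer-orbit speed at r₂: v_p = √[μ(2/r₂ − 1/a_t)] = 42.842 km/s.
Second burn Δv₂ = |v₂ − v_p| = 11.032 km/s.
Δv = Δv₁ + Δv₂ = 5.7937 + 11.032 = 16.83 km/s.

Δv = 16.83 km/s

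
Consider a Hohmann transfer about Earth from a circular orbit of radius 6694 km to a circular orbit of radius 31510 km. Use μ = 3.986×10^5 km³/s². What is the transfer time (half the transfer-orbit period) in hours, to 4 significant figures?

Semi-major axis of the transfer orbit: a_t = (6694 + 31510)/2 = 19102 km.
Half the transfer-orbit period gives t = π√(a_t³/μ) = 13137 s.
Converting: 13137 s ÷ 3600 s/hour = 3.649 hours.

t = 3.649 hours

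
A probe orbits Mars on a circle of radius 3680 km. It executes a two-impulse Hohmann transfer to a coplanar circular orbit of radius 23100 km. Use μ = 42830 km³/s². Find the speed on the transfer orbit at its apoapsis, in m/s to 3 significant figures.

Transfer-ellipse semi-major axis a_t = (r₁ + r₂)/2 = (3680 + 23100)/2 = 13390 km.
At apoapsis, r = 23100 km.
Vis-viva: v = √[μ(2/r − 1/a_t)] = √[42830 × (2/23100 − 1/13390)] = 0.7138 km/s.

v = 714 m/s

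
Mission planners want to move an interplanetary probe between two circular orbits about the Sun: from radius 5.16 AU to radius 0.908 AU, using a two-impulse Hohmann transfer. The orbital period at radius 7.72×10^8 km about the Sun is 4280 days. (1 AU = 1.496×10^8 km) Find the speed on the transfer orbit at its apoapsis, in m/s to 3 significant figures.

From Kepler's third law T² = 4π²r³/μ at r = 7.72×10^8 km, T = 4280 days = 4280 × 86400 s = 3.69792×10^8 s: μ = 4π²r³/T² = 1.32830×10^11 km³/s².
In km: r₁ = 5.16 × 1.496×10^8 = 7.71936×10^8 km; r₂ = 0.908 × 1.496×10^8 = 1.358368×10^8 km.
The Hohmann ellipse has a_t = (r₁ + r₂)/2 = 4.538864×10^8 km.
At apoapsis, r = 7.71936×10^8 km.
Applying v² = μ(2/r − 1/a_t): v = 7.176 km/s.

v = 7180 m/s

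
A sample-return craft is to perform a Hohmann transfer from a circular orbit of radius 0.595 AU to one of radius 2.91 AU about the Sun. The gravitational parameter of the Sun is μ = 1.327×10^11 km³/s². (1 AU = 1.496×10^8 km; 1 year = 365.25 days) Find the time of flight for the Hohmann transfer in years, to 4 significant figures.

t = 1.160 years

In km: r₁ = 0.595 × 1.496×10^8 = 8.9012×10^7 km; r₂ = 2.91 × 1.496×10^8 = 4.35336×10^8 km.
Semi-major axis of the transfer orbit: a_t = (8.9012×10^7 + 4.35336×10^8)/2 = 2.62174×10^8 km.
Transfer time t = π√(a_t³/μ) = π√((2.62174×10^8)³ / 1.327×10^11) = 3.661×10^7 s.
Converting: 3.661×10^7 s ÷ 3.15576×10^7 s/year (365.25 × 86400) = 1.160 years.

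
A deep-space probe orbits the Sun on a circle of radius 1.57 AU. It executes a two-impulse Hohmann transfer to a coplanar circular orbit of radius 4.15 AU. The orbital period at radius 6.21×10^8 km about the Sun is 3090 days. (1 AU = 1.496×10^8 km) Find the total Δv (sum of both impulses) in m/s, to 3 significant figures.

From Kepler's third law T² = 4π²r³/μ at r = 6.21×10^8 km, T = 3090 days = 3090 × 86400 s = 2.66976×10^8 s: μ = 4π²r³/T² = 1.32645×10^11 km³/s².
In km: r₁ = 1.57 × 1.496×10^8 = 2.34872×10^8 km; r₂ = 4.15 × 1.496×10^8 = 6.2084×10^8 km.
Semi-major axis of the transfer orbit: a_t = (2.34872×10^8 + 6.2084×10^8)/2 = 4.27856×10^8 km.
At r₁ the circular-orbit speed is v₁ = √(μ/r₁) = 23.765 km/s.
Transfer-orbit speed at r₁ (v² = μ(2/r − 1/a)): v_p = √[μ(2/r₁ − 1/a_t)] = 28.627 km/s.
First burn Δv₁ = |v_p − v₁| = 4.862 km/s.
At r₂, v₂ = √(μ/r₂) = 14.617 km/s.
Transfer-orbit speed at r₂: v_a = √[μ(2/r₂ − 1/a_t)] = 10.830 km/s.
Second burn Δv₂ = |v₂ − v_a| = 3.787 km/s.
Δv = Δv₁ + Δv₂ = 4.862 + 3.787 = 8.649 km/s.

Δv = 8650 m/s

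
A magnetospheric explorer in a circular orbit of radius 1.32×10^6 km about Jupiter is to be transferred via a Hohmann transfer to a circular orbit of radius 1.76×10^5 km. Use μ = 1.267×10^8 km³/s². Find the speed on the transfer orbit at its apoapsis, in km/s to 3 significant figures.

The Hohmann ellipse has a_t = (r₁ + r₂)/2 = 7.480×10^5 km.
At apoapsis, r = 1.320×10^6 km.
Vis-viva: v = √[μ(2/r − 1/a_t)] = √[1.267×10^8 × (2/1.320×10^6 − 1/7.480×10^5)] = 4.752 km/s.

v = 4.75 km/s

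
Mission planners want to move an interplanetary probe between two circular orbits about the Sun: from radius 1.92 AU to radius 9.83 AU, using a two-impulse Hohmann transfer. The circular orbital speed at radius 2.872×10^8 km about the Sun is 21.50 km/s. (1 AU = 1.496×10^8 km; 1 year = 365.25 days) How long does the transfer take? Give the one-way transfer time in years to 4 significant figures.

t = 7.119 years

From the circular-orbit relation v² = μ/r at r = 2.872×10^8 km: μ = v²r = (21.50)² × 2.872×10^8 = 1.32758×10^11 km³/s².
In km: r₁ = 1.92 × 1.496×10^8 = 2.87232×10^8 km; r₂ = 9.83 × 1.496×10^8 = 1.470568×10^9 km.
Transfer-ellipse semi-major axis a_t = (r₁ + r₂)/2 = (2.87232×10^8 + 1.470568×10^9)/2 = 8.789×10^8 km.
Transfer time t = π√(a_t³/μ) = π√((8.789×10^8)³ / 1.32758×10^11) = 2.2466×10^8 s.
Converting: 2.2466×10^8 s ÷ 3.15576×10^7 s/year (365.25 × 86400) = 7.119 years.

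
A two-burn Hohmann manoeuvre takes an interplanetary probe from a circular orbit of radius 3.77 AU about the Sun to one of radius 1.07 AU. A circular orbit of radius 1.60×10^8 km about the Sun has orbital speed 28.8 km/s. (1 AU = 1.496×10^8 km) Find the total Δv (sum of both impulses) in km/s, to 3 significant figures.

From the circular-orbit relation v² = μ/r at r = 1.60×10^8 km: μ = v²r = (28.8)² × 1.60×10^8 = 1.32710×10^11 km³/s².
In km: r₁ = 3.77 × 1.496×10^8 = 5.63992×10^8 km; r₂ = 1.07 × 1.496×10^8 = 1.60072×10^8 km.
The Hohmann ellipse has a_t = (r₁ + r₂)/2 = 3.62032×10^8 km.
At r₁ the circular-orbit speed is v₁ = √(μ/r₁) = 15.3397 km/s.
Transfer-orbit speed at r₁ (vis-viva equation): v_a = √[μ(2/r₁ − 1/a_t)] = 10.2000 km/s.
First burn Δv₁ = |v_a − v₁| = 5.1397 km/s.
Circular speed at r₂: v₂ = √(μ/r₂) = 28.7935 km/s.
Transfer-orbit speed at r₂: v_p = √[μ(2/r₂ − 1/a_t)] = 35.9383 km/s.
Second burn Δv₂ = |v₂ − v_p| = 7.1448 km/s.
Δv = Δv₁ + Δv₂ = 5.1397 + 7.1448 = 12.28 km/s.

Δv = 12.3 km/s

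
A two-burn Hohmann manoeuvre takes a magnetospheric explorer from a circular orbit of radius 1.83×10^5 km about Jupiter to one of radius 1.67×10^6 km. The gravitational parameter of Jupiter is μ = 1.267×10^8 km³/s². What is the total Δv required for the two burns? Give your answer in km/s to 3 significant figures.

Δv = 13.9 km/s

The Hohmann ellipse has a_t = (r₁ + r₂)/2 = 9.265×10^5 km.
Circular speed at r₁: v₁ = √(μ/r₁) = √(1.267×10^8/1.830×10^5) = 26.3125 km/s.
Transfer-orbit speed at r₁ (vis-viva): v_p = √[μ(2/r₁ − 1/a_t)] = 35.3263 km/s.
First burn Δv₁ = |v_p − v₁| = 9.014 km/s.
At r₂, v₂ = √(μ/r₂) = 8.710 km/s.
Transfer-orbit speed at r₂: v_a = √[μ(2/r₂ − 1/a_t)] = 3.871 km/s.
Second burn Δv₂ = |v₂ − v_a| = 4.839 km/s.
Total Δv = Δv₁ + Δv₂ = 13.85 km/s.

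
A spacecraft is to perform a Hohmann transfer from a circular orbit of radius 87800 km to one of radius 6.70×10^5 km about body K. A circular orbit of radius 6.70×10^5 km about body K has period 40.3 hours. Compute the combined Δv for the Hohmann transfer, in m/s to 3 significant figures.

From Kepler's third law T² = 4π²r³/μ at r = 6.70×10^5 km, T = 40.3 hours = 40.3 × 3600 s = 1.4508×10^5 s: μ = 4π²r³/T² = 5.64117×10^8 km³/s².
Transfer-ellipse semi-major axis a_t = (r₁ + r₂)/2 = (87800 + 6.700×10^5)/2 = 3.789×10^5 km.
Circular speed at r₁: v₁ = √(μ/r₁) = √(5.64117×10^8/87800) = 80.156 km/s.
On the transfer ellipse at r₁, v² = μ(2/r − 1/a) gives v_p = √[μ(2/r₁ − 1/a_t)] = 106.59 km/s.
First burn Δv₁ = |v_p − v₁| = 26.43 km/s.
Circular speed at r₂: v₂ = √(μ/r₂) = 29.02 km/s.
Transfer-orbit speed at r₂: v_a = √[μ(2/r₂ − 1/a_t)] = 13.97 km/s.
Second burn Δv₂ = |v₂ − v_a| = 15.05 km/s.
Δv = Δv₁ + Δv₂ = 26.43 + 15.05 = 41.48 km/s.

Δv = 41500 m/s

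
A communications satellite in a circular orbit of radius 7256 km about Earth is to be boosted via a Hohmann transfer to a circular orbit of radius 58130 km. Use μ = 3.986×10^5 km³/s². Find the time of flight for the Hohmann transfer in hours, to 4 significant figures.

Semi-major axis of the transfer orbit: a_t = (7256 + 58130)/2 = 32693 km.
By Kepler's third law the transfer-orbit period is T = 2π√(a_t³/μ), so t = T/2 = 29415 s.
Converting: 29415 s ÷ 3600 s/hour = 8.171 hours.

t = 8.171 hours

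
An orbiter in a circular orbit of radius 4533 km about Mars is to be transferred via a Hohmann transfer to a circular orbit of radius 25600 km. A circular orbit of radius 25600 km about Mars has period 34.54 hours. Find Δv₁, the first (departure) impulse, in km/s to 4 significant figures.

From Kepler's third law T² = 4π²r³/μ at r = 25600 km, T = 34.54 hours = 34.54 × 3600 s = 1.24344×10^5 s: μ = 4π²r³/T² = 42838.1 km³/s².
Semi-major axis of the transfer orbit: a_t = (4533 + 25600)/2 = 15066.5 km.
On the circular orbit at r = 4533 km, v_c = √(μ/r) = 3.074 km/s.
Vis-viva on the transfer ellipse at r = 4533 km gives v_t = √[μ(2/r − 1/a_t)] = 4.007 km/s.
Δv₁ = |v_t − v_c| = |4.007 − 3.074| = 0.9330 km/s.

Δv₁ = 0.9330 km/s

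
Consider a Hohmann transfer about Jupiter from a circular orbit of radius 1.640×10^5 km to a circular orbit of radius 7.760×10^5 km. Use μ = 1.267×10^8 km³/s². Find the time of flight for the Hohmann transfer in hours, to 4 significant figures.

Semi-major axis of the transfer orbit: a_t = (1.640×10^5 + 7.760×10^5)/2 = 4.700×10^5 km.
Half the transfer-orbit period gives t = π√(a_t³/μ) = 89930 s.
Converting: 89930 s ÷ 3600 s/hour = 24.98 hours.

t = 24.98 hours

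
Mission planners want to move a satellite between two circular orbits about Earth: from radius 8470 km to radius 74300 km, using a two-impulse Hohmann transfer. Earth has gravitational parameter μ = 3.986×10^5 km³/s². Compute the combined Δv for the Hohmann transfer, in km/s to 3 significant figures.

Transfer-ellipse semi-major axis a_t = (r₁ + r₂)/2 = (8470 + 74300)/2 = 41385 km.
Circular speed at r₁: v₁ = √(μ/r₁) = √(3.986×10^5/8470) = 6.860 km/s.
Transfer-orbit speed at r₁ (vis-viva): v_p = √[μ(2/r₁ − 1/a_t)] = 9.192 km/s.
First burn Δv₁ = |v_p − v₁| = 2.332 km/s.
At r₂, v₂ = √(μ/r₂) = 2.316 km/s.
Transfer-orbit speed at r₂: v_a = √[μ(2/r₂ − 1/a_t)] = 1.048 km/s.
Second burn Δv₂ = |v₂ − v_a| = 1.268 km/s.
Total Δv = Δv₁ + Δv₂ = 3.600 km/s.

Δv = 3.60 km/s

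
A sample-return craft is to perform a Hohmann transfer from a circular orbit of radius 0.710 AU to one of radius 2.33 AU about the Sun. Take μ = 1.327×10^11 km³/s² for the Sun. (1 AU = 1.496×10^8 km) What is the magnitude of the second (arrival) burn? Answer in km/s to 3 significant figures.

Δv₂ = 6.18 km/s

In km: r₁ = 0.710 × 1.496×10^8 = 1.06216×10^8 km; r₂ = 2.33 × 1.496×10^8 = 3.48568×10^8 km.
The Hohmann ellipse has a_t = (r₁ + r₂)/2 = 2.27392×10^8 km.
Circular speed at r = 3.48568×10^8 km: v_c = √(μ/r) = 19.5115 km/s.
Transfer-orbit speed at the same r (vis-viva, a = a_t): v_t = √[μ(2/r − 1/a_t)] = 13.3352 km/s.
Δv₂ = |v_t − v_c| = |13.3352 − 19.5115| = 6.176 km/s.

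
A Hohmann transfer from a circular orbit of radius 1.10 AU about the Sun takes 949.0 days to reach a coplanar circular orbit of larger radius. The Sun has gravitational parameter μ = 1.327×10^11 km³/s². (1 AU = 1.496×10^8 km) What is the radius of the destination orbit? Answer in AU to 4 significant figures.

r₂ = 4.900 AU

In km: r₁ = 1.10 × 1.496×10^8 = 1.6456×10^8 km.
Transfer time t = 949.0 days = 8.19936×10^7 s, and t = π√(a_t³/μ).
So a_t = (μ t²/π²)^(1/3) = (1.327×10^11 × (8.19936×10^7)² / π²)^(1/3) = 4.4879×10^8 km.
Since a_t = (r₁ + r₂)/2, r₂ = 2a_t − r₁ = 2×4.4879×10^8 − 1.6456×10^8 = 7.3302×10^8 km.
In AU: r₂ = 7.3302×10^8 / 1.496×10^8 = 4.900 AU.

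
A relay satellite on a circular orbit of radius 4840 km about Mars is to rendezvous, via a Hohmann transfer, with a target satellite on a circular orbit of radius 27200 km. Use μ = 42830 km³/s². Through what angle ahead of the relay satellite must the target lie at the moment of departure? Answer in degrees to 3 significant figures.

φ = 98.6°

Semi-major axis of the transfer orbit: a_t = (4840 + 27200)/2 = 16020 km.
The half-period of the transfer ellipse is t = π√(a_t³/μ) = 30780 s.
Target angular speed ω₂ = √(μ/r₂³) = 4.613×10^-5 rad/s.
Angle swept by the target during transfer: ω₂·t = 1.420 rad = 81.36°.
Arrival is 180° from departure on the ellipse, so φ = 180° − 81.36° = 98.6°.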